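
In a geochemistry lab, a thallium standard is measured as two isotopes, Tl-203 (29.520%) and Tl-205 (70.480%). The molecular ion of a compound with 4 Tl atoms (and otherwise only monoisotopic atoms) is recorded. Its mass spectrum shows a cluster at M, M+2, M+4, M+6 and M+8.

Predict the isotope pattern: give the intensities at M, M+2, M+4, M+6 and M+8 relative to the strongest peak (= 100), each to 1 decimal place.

1.8 : 17.5 : 62.8 : 100.0 : 59.7

Each Tl atom is independently Tl-203 (p = 0.29520) or Tl-205 (q = 0.70480); the cluster is the binomial expansion (p + q)^4.
P(M) = 0.29520^4 = 0.007594
P(M+2) = 4 × 0.29520^3 × 0.70480^1 = 0.072523
P(M+4) = 6 × 0.29520^2 × 0.70480^2 = 0.259726
P(M+6) = 4 × 0.29520^1 × 0.70480^3 = 0.413403
P(M+8) = 0.70480^4 = 0.246754
The M+6 peak is largest (0.413403); scaling to 100 gives 1.8 : 17.5 : 62.8 : 100.0 : 59.7.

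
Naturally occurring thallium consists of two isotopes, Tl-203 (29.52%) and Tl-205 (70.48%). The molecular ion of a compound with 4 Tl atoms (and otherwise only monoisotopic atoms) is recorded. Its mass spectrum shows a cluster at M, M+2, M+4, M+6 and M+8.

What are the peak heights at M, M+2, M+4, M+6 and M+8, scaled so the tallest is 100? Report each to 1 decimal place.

Each Tl atom is independently Tl-203 (p = 0.2952) or Tl-205 (q = 0.7048); the cluster is the binomial expansion (p + q)^4.
P(M) = 0.2952^4 = 0.007594
P(M+2) = 4 × 0.2952^3 × 0.7048^1 = 0.072523
P(M+4) = 6 × 0.2952^2 × 0.7048^2 = 0.259726
P(M+6) = 4 × 0.2952^1 × 0.7048^3 = 0.413403
P(M+8) = 0.7048^4 = 0.246754
The M+6 peak is largest (0.413403); scaling to 100 gives 1.8 : 17.5 : 62.8 : 100.0 : 59.7.

1.8 : 17.5 : 62.8 : 100.0 : 59.7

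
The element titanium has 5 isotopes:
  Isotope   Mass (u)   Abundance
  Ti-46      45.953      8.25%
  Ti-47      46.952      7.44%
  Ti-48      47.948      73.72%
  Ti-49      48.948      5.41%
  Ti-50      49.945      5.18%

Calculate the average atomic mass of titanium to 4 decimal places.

47.8669 u

Average mass = Σ (abundance × isotope mass) = 0.0825 × 45.953 + 0.0744 × 46.952 + 0.7372 × 47.948 + 0.0541 × 48.948 + 0.0518 × 49.945
= 3.79112 + 3.49323 + 35.34727 + 2.64809 + 2.58715 = 47.86686 u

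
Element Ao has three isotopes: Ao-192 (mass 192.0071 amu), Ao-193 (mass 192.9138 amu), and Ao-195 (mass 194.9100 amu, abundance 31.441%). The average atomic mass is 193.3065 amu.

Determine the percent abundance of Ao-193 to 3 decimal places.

42.649%

Let x and y be the fractions of Ao-192 and Ao-193. Then x + y = 1 − 0.31441 = 0.68559 and 192.0071x + 192.9138y = 193.3065 − 0.31441×194.9100 = 132.0248469.
Substituting: 192.0071x + 192.9138(0.68559 − x) = 132.0248469
(192.0071 − 192.9138)x = -0.234925242  ⇒  x = 0.25910, y = 0.42649
Ao-192: 25.910%, Ao-193: 42.649%.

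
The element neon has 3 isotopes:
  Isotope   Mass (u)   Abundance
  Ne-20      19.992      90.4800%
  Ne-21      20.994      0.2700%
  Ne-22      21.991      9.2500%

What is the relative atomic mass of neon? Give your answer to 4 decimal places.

Ar = Σ fᵢ·mᵢ = 0.904800 × 19.992 + 0.002700 × 20.994 + 0.092500 × 21.991
= 18.08876 + 0.05668 + 2.03417 = 20.17961 u

20.1796 u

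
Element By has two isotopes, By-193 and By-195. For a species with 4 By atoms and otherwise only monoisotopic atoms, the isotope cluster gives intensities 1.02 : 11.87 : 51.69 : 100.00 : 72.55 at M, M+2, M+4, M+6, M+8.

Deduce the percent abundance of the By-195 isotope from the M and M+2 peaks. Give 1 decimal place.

Write p for the By-193 fraction. I(M+2)/I(M) = [C(4,1)·p^3·(1−p)] / p^4 = 4·(1−p)/p = 11.87/1.02 = 11.6373
(1−p)/p = 11.6373/4 = 2.9093  ⇒  p = 1/(1 + 2.9093) = 0.2558
By-193: 25.6%, By-195: 74.4%.

74.4%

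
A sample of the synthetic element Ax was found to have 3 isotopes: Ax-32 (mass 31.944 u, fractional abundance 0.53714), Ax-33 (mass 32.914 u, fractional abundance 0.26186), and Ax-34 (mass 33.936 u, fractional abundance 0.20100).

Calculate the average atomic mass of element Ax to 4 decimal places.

Ar = Σ fᵢ·mᵢ = 0.53714 × 31.944 + 0.26186 × 32.914 + 0.20100 × 33.936
= 17.15840 + 8.61886 + 6.82114 = 32.59840 u

32.5984 u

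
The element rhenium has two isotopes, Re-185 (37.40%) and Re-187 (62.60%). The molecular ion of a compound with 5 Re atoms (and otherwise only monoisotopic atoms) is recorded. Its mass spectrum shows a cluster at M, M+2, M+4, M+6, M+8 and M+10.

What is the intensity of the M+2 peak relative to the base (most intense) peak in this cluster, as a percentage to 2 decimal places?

17.85%

Binomial terms of (0.3740 + 0.6260)^5: M 0.0073, M+2 0.0612, M+4 0.2050, M+6 0.3431, M+8 0.2872, M+10 0.0961 → M+6 is the base peak.
P(M+6) = C(5,3) × 0.3740^2 × 0.6260^3 = 10 × 0.139876 × 0.24531438 = 0.343136 (base)
P(M+2) = C(5,1) × 0.3740^4 × 0.6260^1 = 5 × 0.0195653 × 0.6260 = 0.061239
Relative intensity = 0.061239 / 0.343136 × 100 = 17.85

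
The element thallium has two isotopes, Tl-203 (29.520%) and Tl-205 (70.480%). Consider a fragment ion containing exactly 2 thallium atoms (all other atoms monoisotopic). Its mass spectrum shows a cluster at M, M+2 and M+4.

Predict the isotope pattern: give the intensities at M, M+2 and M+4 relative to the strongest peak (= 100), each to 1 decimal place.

The 2 Tl atoms are independent, so intensities follow the terms of (0.29520 + 0.70480)^2.
P(M) = 0.29520^2 = 0.087143
P(M+2) = 2 × 0.29520^1 × 0.70480^1 = 0.416114
P(M+4) = 0.70480^2 = 0.496743
The M+4 peak is largest (0.496743); scaling to 100 gives 17.5 : 83.8 : 100.0.

17.5 : 83.8 : 100.0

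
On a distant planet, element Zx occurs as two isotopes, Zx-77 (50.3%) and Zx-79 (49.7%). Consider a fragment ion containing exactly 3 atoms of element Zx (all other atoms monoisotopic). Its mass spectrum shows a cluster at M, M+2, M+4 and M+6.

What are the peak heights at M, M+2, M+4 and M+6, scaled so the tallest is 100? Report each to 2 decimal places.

The 3 Zx atoms are independent, so intensities follow the terms of (0.503 + 0.497)^3.
P(M) = 0.503^3 = 0.127264
P(M+2) = 3 × 0.503^2 × 0.497^1 = 0.377236
P(M+4) = 3 × 0.503^1 × 0.497^2 = 0.372737
P(M+6) = 0.497^3 = 0.122763
The M+2 peak is largest (0.377236); scaling to 100 gives 33.74 : 100.00 : 98.81 : 32.54.

33.74 : 100.00 : 98.81 : 32.54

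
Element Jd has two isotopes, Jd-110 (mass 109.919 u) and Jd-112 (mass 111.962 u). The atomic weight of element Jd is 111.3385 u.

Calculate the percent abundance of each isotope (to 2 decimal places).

Jd-110: 30.52%, Jd-112: 69.48%

With x = fraction of Jd-110 (so Jd-112 is 1 − x):
109.919·x + 111.962·(1 − x) = 111.3385
(109.919 − 111.962)·x = 111.3385 − 111.962
x = -0.6235 / -2.043 = 0.30519 → 30.52% Jd-110, 69.48% Jd-112.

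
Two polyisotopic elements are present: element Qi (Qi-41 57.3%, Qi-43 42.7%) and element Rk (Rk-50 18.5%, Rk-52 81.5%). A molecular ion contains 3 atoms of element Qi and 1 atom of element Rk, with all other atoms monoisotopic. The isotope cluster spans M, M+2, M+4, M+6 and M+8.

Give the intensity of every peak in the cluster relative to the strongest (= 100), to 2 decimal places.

Element Qi pattern (n=3): 0.18813252 : 0.42058945 : 0.31342355 : 0.07785448
Element Rk pattern (n=1): 0.1850 : 0.8150
Convolve the two distributions (both contribute in 2-u steps):
  M: 0.18813252×0.1850 = 0.034805
  M+2: 0.18813252×0.8150 + 0.42058945×0.1850 = 0.231137
  M+4: 0.42058945×0.8150 + 0.31342355×0.1850 = 0.400764
  M+6: 0.31342355×0.8150 + 0.07785448×0.1850 = 0.269843
  M+8: 0.07785448×0.8150 = 0.063451
Scale to base peak (0.400764) = 100: 8.68 : 57.67 : 100.00 : 67.33 : 15.83

8.68 : 57.67 : 100.00 : 67.33 : 15.83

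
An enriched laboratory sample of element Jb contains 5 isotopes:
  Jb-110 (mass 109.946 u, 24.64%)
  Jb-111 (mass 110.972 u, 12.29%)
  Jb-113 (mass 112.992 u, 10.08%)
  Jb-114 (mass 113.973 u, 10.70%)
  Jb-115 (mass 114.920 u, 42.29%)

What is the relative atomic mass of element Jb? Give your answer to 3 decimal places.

Average mass = Σ (abundance × isotope mass) = 0.2464 × 109.946 + 0.1229 × 110.972 + 0.1008 × 112.992 + 0.1070 × 113.973 + 0.4229 × 114.920
= 27.0907 + 13.6385 + 11.3896 + 12.1951 + 48.5997 = 112.9136 u

112.914 u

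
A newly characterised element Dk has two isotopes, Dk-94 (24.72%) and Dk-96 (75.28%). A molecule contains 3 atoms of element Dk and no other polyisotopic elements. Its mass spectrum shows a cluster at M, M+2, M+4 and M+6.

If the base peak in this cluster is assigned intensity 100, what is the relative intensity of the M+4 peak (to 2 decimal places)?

98.51

(0.2472 + 0.7528)^3 gives M 0.0151, M+2 0.1380, M+4 0.4203, M+6 0.4266; the largest is M+6.
P(M+6) = C(3,3) × 0.2472^0 × 0.7528^3 = 1 × 1.0000 × 0.42661766 = 0.426618 (base)
P(M+4) = C(3,2) × 0.2472^1 × 0.7528^2 = 3 × 0.2472 × 0.56670784 = 0.420271
Relative intensity = 0.420271 / 0.426618 × 100 = 98.51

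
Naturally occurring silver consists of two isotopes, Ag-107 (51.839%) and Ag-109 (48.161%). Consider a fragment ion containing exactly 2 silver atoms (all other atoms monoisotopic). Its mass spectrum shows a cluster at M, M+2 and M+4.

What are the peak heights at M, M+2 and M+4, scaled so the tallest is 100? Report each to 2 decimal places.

53.82 : 100.00 : 46.45

The 2 Ag atoms are independent, so intensities follow the terms of (0.51839 + 0.48161)^2.
P(M) = 0.51839^2 = 0.268728
P(M+2) = 2 × 0.51839^1 × 0.48161^1 = 0.499324
P(M+4) = 0.48161^2 = 0.231948
The M+2 peak is largest (0.499324); scaling to 100 gives 53.82 : 100.00 : 46.45.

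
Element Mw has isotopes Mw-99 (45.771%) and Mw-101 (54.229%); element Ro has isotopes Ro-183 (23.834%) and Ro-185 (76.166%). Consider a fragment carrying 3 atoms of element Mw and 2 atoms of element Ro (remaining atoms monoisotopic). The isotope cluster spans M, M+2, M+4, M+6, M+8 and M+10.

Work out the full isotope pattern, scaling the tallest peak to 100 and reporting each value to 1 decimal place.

1.5 : 15.3 : 57.2 : 100.0 : 82.7 : 26.2

Element Mw pattern (n=3): 0.09588953 : 0.34082673 : 0.40380793 : 0.1594758
Element Ro pattern (n=2): 0.05680596 : 0.36306809 : 0.58012596
Convolve the two distributions (both contribute in 2-u steps):
  M: 0.09588953×0.05680596 = 0.005447
  M+2: 0.09588953×0.36306809 + 0.34082673×0.05680596 = 0.054175
  M+4: 0.09588953×0.58012596 + 0.34082673×0.36306809 + 0.40380793×0.05680596 = 0.202310
  M+6: 0.34082673×0.58012596 + 0.40380793×0.36306809 + 0.1594758×0.05680596 = 0.353391
  M+8: 0.40380793×0.58012596 + 0.1594758×0.36306809 = 0.292160
  M+10: 0.1594758×0.58012596 = 0.092516
Scale to base peak (0.353391) = 100: 1.5 : 15.3 : 57.2 : 100.0 : 82.7 : 26.2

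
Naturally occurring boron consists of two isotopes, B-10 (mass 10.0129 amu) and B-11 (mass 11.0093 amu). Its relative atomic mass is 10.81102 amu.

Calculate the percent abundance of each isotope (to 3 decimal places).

B-10: 19.900%, B-11: 80.100%

With x = fraction of B-10 (so B-11 is 1 − x):
10.0129·x + 11.0093·(1 − x) = 10.81102
(10.0129 − 11.0093)·x = 10.81102 − 11.0093
x = -0.19828 / -0.9964 = 0.19900 → 19.900% B-10, 80.100% B-11.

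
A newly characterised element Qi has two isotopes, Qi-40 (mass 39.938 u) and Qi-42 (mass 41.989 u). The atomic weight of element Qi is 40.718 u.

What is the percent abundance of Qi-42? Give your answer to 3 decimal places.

Writing the weighted mean with unknown fraction x of Qi-40:
39.938·x + 41.989·(1 − x) = 40.718
(39.938 − 41.989)·x = 40.718 − 41.989
x = -1.271 / -2.051 = 0.61970 → 61.970% Qi-40, 38.030% Qi-42.

38.030%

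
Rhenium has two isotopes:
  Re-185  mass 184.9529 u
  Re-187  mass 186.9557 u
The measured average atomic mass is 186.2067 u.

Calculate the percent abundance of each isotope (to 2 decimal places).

With x = fraction of Re-185 (so Re-187 is 1 − x):
184.9529·x + 186.9557·(1 − x) = 186.2067
(184.9529 − 186.9557)·x = 186.2067 − 186.9557
x = -0.7490 / -2.0028 = 0.37398 → 37.40% Re-185, 62.60% Re-187.

Re-185: 37.40%, Re-187: 62.60%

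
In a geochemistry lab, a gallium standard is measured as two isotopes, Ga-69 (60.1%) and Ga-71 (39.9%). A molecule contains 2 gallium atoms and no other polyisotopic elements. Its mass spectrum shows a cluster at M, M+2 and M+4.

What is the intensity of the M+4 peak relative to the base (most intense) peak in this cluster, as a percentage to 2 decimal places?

Binomial terms of (0.601 + 0.399)^2: M 0.3612, M+2 0.4796, M+4 0.1592 → M+2 is the base peak.
P(M+2) = C(2,1) × 0.601^1 × 0.399^1 = 2 × 0.6010 × 0.3990 = 0.479598 (base)
P(M+4) = C(2,2) × 0.601^0 × 0.399^2 = 1 × 1.0000 × 0.159201 = 0.159201
Relative intensity = 0.159201 / 0.479598 × 100 = 33.19

33.19%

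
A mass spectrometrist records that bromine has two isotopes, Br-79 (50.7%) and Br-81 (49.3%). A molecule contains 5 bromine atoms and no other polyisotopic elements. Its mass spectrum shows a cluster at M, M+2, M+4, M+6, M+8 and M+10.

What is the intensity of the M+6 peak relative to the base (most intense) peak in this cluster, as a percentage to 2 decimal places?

97.24%

Binomial terms of (0.507 + 0.493)^5: M 0.0335, M+2 0.1629, M+4 0.3168, M+6 0.3080, M+8 0.1497, M+10 0.0291 → M+4 is the base peak.
P(M+4) = C(5,2) × 0.507^3 × 0.493^2 = 10 × 0.13032384 × 0.243049 = 0.316751 (base)
P(M+6) = C(5,3) × 0.507^2 × 0.493^3 = 10 × 0.257049 × 0.11982316 = 0.308004
Relative intensity = 0.308004 / 0.316751 × 100 = 97.24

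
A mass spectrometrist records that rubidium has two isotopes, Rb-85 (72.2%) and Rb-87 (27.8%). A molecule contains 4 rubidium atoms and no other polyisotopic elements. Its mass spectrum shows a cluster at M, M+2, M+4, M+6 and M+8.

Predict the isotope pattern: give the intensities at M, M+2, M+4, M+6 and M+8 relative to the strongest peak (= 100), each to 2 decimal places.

64.93 : 100.00 : 57.76 : 14.83 : 1.43

The 4 Rb atoms are independent, so intensities follow the terms of (0.722 + 0.278)^4.
P(M) = 0.722^4 = 0.271737
P(M+2) = 4 × 0.722^3 × 0.278^1 = 0.418520
P(M+4) = 6 × 0.722^2 × 0.278^2 = 0.241721
P(M+6) = 4 × 0.722^1 × 0.278^3 = 0.062049
P(M+8) = 0.278^4 = 0.005973
The M+2 peak is largest (0.418520); scaling to 100 gives 64.93 : 100.00 : 57.76 : 14.83 : 1.43.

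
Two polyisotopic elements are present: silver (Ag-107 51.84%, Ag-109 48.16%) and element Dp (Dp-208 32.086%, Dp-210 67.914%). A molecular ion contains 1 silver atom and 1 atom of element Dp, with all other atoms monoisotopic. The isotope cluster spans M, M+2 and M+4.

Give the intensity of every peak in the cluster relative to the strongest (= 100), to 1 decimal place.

32.8 : 100.0 : 64.6

Silver pattern (n=1): 0.5184 : 0.4816
Element Dp pattern (n=1): 0.32086 : 0.67914
Convolve the two distributions (both contribute in 2-u steps):
  M: 0.5184×0.32086 = 0.166334
  M+2: 0.5184×0.67914 + 0.4816×0.32086 = 0.506592
  M+4: 0.4816×0.67914 = 0.327074
Scale to base peak (0.506592) = 100: 32.8 : 100.0 : 64.6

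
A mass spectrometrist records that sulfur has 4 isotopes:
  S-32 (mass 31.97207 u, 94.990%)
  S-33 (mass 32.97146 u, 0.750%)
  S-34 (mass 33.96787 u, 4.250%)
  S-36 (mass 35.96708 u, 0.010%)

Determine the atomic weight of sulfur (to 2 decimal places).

32.06 u

Ar = Σ fᵢ·mᵢ = 0.94990 × 31.97207 + 0.00750 × 32.97146 + 0.04250 × 33.96787 + 0.00010 × 35.96708
= 30.370269 + 0.247286 + 1.443634 + 0.003597 = 32.064786 u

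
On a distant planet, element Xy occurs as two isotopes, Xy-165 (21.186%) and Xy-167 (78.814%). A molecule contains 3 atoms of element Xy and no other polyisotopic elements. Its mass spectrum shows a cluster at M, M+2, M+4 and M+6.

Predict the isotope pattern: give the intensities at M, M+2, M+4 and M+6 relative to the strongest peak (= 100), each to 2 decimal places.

The 3 Xy atoms are independent, so intensities follow the terms of (0.21186 + 0.78814)^3.
P(M) = 0.21186^3 = 0.009509
P(M+2) = 3 × 0.21186^2 × 0.78814^1 = 0.106126
P(M+4) = 3 × 0.21186^1 × 0.78814^2 = 0.394800
P(M+6) = 0.78814^3 = 0.489565
The M+6 peak is largest (0.489565); scaling to 100 gives 1.94 : 21.68 : 80.64 : 100.00.

1.94 : 21.68 : 80.64 : 100.00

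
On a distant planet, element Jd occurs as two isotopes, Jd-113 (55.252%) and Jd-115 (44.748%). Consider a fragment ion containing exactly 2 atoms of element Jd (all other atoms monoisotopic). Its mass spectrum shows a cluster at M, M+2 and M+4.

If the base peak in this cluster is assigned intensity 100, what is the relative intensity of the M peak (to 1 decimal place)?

61.7

Term probabilities: M 0.3053, M+2 0.4945, M+4 0.2002. Base peak = M+2.
P(M+2) = C(2,1) × 0.55252^1 × 0.44748^1 = 2 × 0.55252 × 0.44748 = 0.494483 (base)
P(M) = C(2,0) × 0.55252^2 × 0.44748^0 = 1 × 0.30527835 × 1.0000 = 0.305278
Relative intensity = 0.305278 / 0.494483 × 100 = 61.7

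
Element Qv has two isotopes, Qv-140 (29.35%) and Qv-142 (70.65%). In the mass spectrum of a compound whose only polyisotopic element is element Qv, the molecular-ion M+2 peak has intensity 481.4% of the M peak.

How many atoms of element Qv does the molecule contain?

For n independent Qv atoms, I(M+2)/I(M) = n · (abundance Qv-142) / (abundance Qv-140) = n · 0.7065/0.2935.
n = 4.814 × 0.2935/0.7065 = 2.00 ≈ 2

2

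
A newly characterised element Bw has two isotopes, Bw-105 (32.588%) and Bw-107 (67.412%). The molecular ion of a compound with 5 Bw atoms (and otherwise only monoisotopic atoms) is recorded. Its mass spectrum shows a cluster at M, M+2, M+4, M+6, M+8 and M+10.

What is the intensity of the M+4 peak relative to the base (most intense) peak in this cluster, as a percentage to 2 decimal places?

46.74%

(0.32588 + 0.67412)^5 gives M 0.0037, M+2 0.0380, M+4 0.1573, M+6 0.3253, M+8 0.3365, M+10 0.1392; the largest is M+8.
P(M+8) = C(5,4) × 0.32588^1 × 0.67412^4 = 5 × 0.32588 × 0.20651369 = 0.336493 (base)
P(M+4) = C(5,2) × 0.32588^3 × 0.67412^2 = 10 × 0.03460773 × 0.45443777 = 0.157271
Relative intensity = 0.157271 / 0.336493 × 100 = 46.74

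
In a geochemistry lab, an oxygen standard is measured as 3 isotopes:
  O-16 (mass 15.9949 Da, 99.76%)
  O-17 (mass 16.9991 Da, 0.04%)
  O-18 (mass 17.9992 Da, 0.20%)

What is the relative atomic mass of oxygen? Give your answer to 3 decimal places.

15.999 Da

The abundance-weighted mean is 0.9976 × 15.9949 + 0.0004 × 16.9991 + 0.0020 × 17.9992
= 15.95651 + 0.00680 + 0.03600 = 15.99931 Da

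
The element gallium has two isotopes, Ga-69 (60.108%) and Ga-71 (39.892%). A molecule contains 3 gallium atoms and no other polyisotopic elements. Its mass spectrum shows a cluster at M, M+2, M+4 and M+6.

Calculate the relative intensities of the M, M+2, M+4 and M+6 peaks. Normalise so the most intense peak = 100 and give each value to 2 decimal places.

50.23 : 100.00 : 66.37 : 14.68

Each Ga atom is independently Ga-69 (p = 0.60108) or Ga-71 (q = 0.39892); the cluster is the binomial expansion (p + q)^3.
P(M) = 0.60108^3 = 0.217169
P(M+2) = 3 × 0.60108^2 × 0.39892^1 = 0.432386
P(M+4) = 3 × 0.60108^1 × 0.39892^2 = 0.286963
P(M+6) = 0.39892^3 = 0.063483
The M+2 peak is largest (0.432386); scaling to 100 gives 50.23 : 100.00 : 66.37 : 14.68.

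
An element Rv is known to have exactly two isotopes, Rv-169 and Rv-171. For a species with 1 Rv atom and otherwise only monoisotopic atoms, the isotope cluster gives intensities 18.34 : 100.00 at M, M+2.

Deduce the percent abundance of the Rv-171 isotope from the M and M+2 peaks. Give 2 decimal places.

Let p = fractional abundance of Rv-169. I(M+2)/I(M) = [C(1,1)·p^0·(1−p)] / p^1 = 1·(1−p)/p = 100.00/18.34 = 5.4526
(1−p)/p = 5.4526/1 = 5.4526  ⇒  p = 1/(1 + 5.4526) = 0.1550
Rv-169: 15.50%, Rv-171: 84.50%.

84.50%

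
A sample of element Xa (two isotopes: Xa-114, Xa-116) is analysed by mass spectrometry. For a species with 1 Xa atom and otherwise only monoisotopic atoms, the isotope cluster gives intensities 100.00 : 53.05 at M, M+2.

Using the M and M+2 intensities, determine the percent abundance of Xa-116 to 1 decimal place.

Let p = fractional abundance of Xa-114. I(M+2)/I(M) = [C(1,1)·p^0·(1−p)] / p^1 = 1·(1−p)/p = 53.05/100.00 = 0.5305
(1−p)/p = 0.5305/1 = 0.5305  ⇒  p = 1/(1 + 0.5305) = 0.6534
Xa-114: 65.3%, Xa-116: 34.7%.

34.7%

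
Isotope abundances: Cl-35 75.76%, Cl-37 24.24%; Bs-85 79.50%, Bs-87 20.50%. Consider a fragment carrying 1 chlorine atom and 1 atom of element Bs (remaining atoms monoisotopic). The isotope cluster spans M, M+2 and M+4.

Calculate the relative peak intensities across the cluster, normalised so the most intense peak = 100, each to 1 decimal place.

100.0 : 57.8 : 8.3

Chlorine pattern (n=1): 0.7576 : 0.2424
Element Bs pattern (n=1): 0.7950 : 0.2050
Convolve the two distributions (both contribute in 2-u steps):
  M: 0.7576×0.7950 = 0.602292
  M+2: 0.7576×0.2050 + 0.2424×0.7950 = 0.348016
  M+4: 0.2424×0.2050 = 0.049692
Scale to base peak (0.602292) = 100: 100.0 : 57.8 : 8.3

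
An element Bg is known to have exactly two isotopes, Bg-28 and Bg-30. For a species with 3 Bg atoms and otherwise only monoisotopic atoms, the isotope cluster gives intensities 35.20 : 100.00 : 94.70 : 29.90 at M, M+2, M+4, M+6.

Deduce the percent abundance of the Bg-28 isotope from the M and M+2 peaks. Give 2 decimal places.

51.36%

Let p = fractional abundance of Bg-28. I(M+2)/I(M) = [C(3,1)·p^2·(1−p)] / p^3 = 3·(1−p)/p = 100.00/35.20 = 2.8409
(1−p)/p = 2.8409/3 = 0.9470  ⇒  p = 1/(1 + 0.9470) = 0.5136
Bg-28: 51.36%, Bg-30: 48.64%.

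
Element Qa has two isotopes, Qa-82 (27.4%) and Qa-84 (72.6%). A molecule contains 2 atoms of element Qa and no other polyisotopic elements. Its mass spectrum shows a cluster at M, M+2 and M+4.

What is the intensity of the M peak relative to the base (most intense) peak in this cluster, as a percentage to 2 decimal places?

(0.274 + 0.726)^2 gives M 0.0751, M+2 0.3978, M+4 0.5271; the largest is M+4.
P(M+4) = C(2,2) × 0.274^0 × 0.726^2 = 1 × 1.0000 × 0.527076 = 0.527076 (base)
P(M) = C(2,0) × 0.274^2 × 0.726^0 = 1 × 0.075076 × 1.0000 = 0.075076
Relative intensity = 0.075076 / 0.527076 × 100 = 14.24

14.24%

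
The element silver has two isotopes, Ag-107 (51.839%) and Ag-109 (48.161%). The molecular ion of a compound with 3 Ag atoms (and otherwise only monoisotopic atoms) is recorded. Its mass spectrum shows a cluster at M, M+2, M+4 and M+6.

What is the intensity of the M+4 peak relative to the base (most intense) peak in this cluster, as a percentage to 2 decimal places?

92.90%

Binomial terms of (0.51839 + 0.48161)^3: M 0.1393, M+2 0.3883, M+4 0.3607, M+6 0.1117 → M+2 is the base peak.
P(M+2) = C(3,1) × 0.51839^2 × 0.48161^1 = 3 × 0.26872819 × 0.48161 = 0.388267 (base)
P(M+4) = C(3,2) × 0.51839^1 × 0.48161^2 = 3 × 0.51839 × 0.23194819 = 0.360719
Relative intensity = 0.360719 / 0.388267 × 100 = 92.90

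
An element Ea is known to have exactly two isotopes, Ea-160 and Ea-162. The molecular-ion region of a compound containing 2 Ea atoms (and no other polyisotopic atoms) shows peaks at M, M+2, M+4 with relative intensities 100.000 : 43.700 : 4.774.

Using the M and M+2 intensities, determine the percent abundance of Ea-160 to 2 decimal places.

Let p = fractional abundance of Ea-160. I(M+2)/I(M) = [C(2,1)·p^1·(1−p)] / p^2 = 2·(1−p)/p = 43.700/100.000 = 0.4370
(1−p)/p = 0.4370/2 = 0.2185  ⇒  p = 1/(1 + 0.2185) = 0.8207
Ea-160: 82.07%, Ea-162: 17.93%.

82.07%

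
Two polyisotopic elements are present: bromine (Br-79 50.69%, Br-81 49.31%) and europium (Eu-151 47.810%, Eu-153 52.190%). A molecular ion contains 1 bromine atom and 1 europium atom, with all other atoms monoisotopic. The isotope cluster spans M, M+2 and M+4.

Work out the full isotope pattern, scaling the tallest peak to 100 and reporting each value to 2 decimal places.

Bromine pattern (n=1): 0.5069 : 0.4931
Europium pattern (n=1): 0.4781 : 0.5219
Convolve the two distributions (both contribute in 2-u steps):
  M: 0.5069×0.4781 = 0.242349
  M+2: 0.5069×0.5219 + 0.4931×0.4781 = 0.500302
  M+4: 0.4931×0.5219 = 0.257349
Scale to base peak (0.500302) = 100: 48.44 : 100.00 : 51.44

48.44 : 100.00 : 51.44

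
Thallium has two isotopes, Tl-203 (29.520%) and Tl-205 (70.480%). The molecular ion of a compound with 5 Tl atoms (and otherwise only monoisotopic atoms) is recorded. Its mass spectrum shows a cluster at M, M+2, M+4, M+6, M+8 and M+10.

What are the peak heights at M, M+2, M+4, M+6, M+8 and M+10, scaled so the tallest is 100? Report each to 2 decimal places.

0.62 : 7.35 : 35.09 : 83.77 : 100.00 : 47.75

Expanding (0.29520 + 0.70480)^5:
P(M) = 0.29520^5 = 0.002242
P(M+2) = 5 × 0.29520^4 × 0.70480^1 = 0.026761
P(M+4) = 10 × 0.29520^3 × 0.70480^2 = 0.127785
P(M+6) = 10 × 0.29520^2 × 0.70480^3 = 0.305092
P(M+8) = 5 × 0.29520^1 × 0.70480^4 = 0.364208
P(M+10) = 0.70480^5 = 0.173912
The M+8 peak is largest (0.364208); scaling to 100 gives 0.62 : 7.35 : 35.09 : 83.77 : 100.00 : 47.75.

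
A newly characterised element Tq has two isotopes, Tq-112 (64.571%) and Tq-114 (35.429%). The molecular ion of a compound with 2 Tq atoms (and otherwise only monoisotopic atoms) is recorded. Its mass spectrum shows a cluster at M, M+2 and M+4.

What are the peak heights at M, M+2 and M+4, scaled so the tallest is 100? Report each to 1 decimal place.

91.1 : 100.0 : 27.4

Expanding (0.64571 + 0.35429)^2:
P(M) = 0.64571^2 = 0.416941
P(M+2) = 2 × 0.64571^1 × 0.35429^1 = 0.457537
P(M+4) = 0.35429^2 = 0.125521
The M+2 peak is largest (0.457537); scaling to 100 gives 91.1 : 100.0 : 27.4.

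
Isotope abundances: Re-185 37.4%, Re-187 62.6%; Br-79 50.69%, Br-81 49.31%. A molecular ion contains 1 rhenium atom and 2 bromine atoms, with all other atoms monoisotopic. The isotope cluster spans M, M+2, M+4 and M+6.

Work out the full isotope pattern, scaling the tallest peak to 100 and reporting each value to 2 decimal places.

23.79 : 86.12 : 100.00 : 37.69

Rhenium pattern (n=1): 0.3740 : 0.6260
Bromine pattern (n=2): 0.25694761 : 0.49990478 : 0.24314761
Convolve the two distributions (both contribute in 2-u steps):
  M: 0.3740×0.25694761 = 0.096098
  M+2: 0.3740×0.49990478 + 0.6260×0.25694761 = 0.347814
  M+4: 0.3740×0.24314761 + 0.6260×0.49990478 = 0.403878
  M+6: 0.6260×0.24314761 = 0.152210
Scale to base peak (0.403878) = 100: 23.79 : 86.12 : 100.00 : 37.69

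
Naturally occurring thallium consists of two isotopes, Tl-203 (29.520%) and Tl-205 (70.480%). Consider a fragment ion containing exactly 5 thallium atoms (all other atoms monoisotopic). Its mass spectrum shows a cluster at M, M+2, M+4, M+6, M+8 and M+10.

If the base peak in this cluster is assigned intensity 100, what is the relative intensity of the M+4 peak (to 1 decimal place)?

35.1

Term probabilities: M 0.0022, M+2 0.0268, M+4 0.1278, M+6 0.3051, M+8 0.3642, M+10 0.1739. Base peak = M+8.
P(M+8) = C(5,4) × 0.29520^1 × 0.70480^4 = 5 × 0.2952 × 0.24675365 = 0.364208 (base)
P(M+4) = C(5,2) × 0.29520^3 × 0.70480^2 = 10 × 0.02572463 × 0.49674304 = 0.127785
Relative intensity = 0.127785 / 0.364208 × 100 = 35.1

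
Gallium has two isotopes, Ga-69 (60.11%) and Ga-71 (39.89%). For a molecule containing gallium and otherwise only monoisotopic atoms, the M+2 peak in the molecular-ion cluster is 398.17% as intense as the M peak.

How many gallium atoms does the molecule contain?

6

With n Ga atoms, P(M+2)/P(M) = C(n,1)·p^(n−1)q / p^n = n·q/p = n · 0.3989/0.6011.
n = 3.9817 × 0.6011/0.3989 = 6.00 ≈ 6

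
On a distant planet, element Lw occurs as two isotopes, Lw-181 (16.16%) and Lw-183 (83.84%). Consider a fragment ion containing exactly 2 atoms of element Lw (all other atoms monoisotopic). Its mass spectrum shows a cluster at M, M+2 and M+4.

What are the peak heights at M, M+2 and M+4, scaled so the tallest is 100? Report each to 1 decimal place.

Each Lw atom is independently Lw-181 (p = 0.1616) or Lw-183 (q = 0.8384); the cluster is the binomial expansion (p + q)^2.
P(M) = 0.1616^2 = 0.026115
P(M+2) = 2 × 0.1616^1 × 0.8384^1 = 0.270971
P(M+4) = 0.8384^2 = 0.702915
The M+4 peak is largest (0.702915); scaling to 100 gives 3.7 : 38.5 : 100.0.

3.7 : 38.5 : 100.0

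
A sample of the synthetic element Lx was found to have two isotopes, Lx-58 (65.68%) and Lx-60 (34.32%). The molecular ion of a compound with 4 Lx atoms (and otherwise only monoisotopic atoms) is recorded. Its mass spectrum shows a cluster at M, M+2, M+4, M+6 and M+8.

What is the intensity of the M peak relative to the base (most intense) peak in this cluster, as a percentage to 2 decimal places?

Binomial terms of (0.6568 + 0.3432)^4: M 0.1861, M+2 0.3890, M+4 0.3049, M+6 0.1062, M+8 0.0139 → M+2 is the base peak.
P(M+2) = C(4,1) × 0.6568^3 × 0.3432^1 = 4 × 0.28333448 × 0.3432 = 0.388962 (base)
P(M) = C(4,0) × 0.6568^4 × 0.3432^0 = 1 × 0.18609409 × 1.0000 = 0.186094
Relative intensity = 0.186094 / 0.388962 × 100 = 47.84

47.84%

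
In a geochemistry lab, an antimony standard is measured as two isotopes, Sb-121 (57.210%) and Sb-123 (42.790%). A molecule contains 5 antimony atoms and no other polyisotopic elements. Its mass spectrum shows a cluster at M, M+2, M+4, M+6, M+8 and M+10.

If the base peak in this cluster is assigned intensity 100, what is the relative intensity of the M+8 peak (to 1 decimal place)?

28.0

Binomial terms of (0.57210 + 0.42790)^5: M 0.0613, M+2 0.2292, M+4 0.3428, M+6 0.2564, M+8 0.0959, M+10 0.0143 → M+4 is the base peak.
P(M+4) = C(5,2) × 0.57210^3 × 0.42790^2 = 10 × 0.18724742 × 0.18309841 = 0.342847 (base)
P(M+8) = C(5,4) × 0.57210^1 × 0.42790^4 = 5 × 0.5721 × 0.03352503 = 0.095898
Relative intensity = 0.095898 / 0.342847 × 100 = 28.0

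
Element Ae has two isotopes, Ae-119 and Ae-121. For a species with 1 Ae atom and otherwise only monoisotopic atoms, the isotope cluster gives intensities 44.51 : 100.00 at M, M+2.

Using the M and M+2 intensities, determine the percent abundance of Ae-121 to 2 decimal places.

69.20%

Write p for the Ae-119 fraction. I(M+2)/I(M) = [C(1,1)·p^0·(1−p)] / p^1 = 1·(1−p)/p = 100.00/44.51 = 2.2467
(1−p)/p = 2.2467/1 = 2.2467  ⇒  p = 1/(1 + 2.2467) = 0.3080
Ae-119: 30.80%, Ae-121: 69.20%.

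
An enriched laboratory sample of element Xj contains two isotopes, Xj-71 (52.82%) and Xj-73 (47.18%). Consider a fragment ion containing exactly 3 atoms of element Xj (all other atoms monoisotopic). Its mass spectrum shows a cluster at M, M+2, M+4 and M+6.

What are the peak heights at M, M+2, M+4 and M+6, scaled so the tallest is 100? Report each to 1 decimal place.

Each Xj atom is independently Xj-71 (p = 0.5282) or Xj-73 (q = 0.4718); the cluster is the binomial expansion (p + q)^3.
P(M) = 0.5282^3 = 0.147365
P(M+2) = 3 × 0.5282^2 × 0.4718^1 = 0.394890
P(M+4) = 3 × 0.5282^1 × 0.4718^2 = 0.352724
P(M+6) = 0.4718^3 = 0.105020
The M+2 peak is largest (0.394890); scaling to 100 gives 37.3 : 100.0 : 89.3 : 26.6.

37.3 : 100.0 : 89.3 : 26.6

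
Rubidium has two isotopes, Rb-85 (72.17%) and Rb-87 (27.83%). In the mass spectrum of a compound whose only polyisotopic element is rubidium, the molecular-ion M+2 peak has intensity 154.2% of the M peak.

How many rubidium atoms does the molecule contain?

For n independent Rb atoms, I(M+2)/I(M) = n · (abundance Rb-87) / (abundance Rb-85) = n · 0.2783/0.7217.
n = 1.542 × 0.7217/0.2783 = 4.00 ≈ 4

4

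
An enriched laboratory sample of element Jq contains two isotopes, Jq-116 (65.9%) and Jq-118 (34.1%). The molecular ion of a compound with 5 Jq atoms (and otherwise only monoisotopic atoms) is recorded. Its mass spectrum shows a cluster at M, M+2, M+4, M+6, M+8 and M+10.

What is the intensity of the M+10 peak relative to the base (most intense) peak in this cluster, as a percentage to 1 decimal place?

1.4%

(0.659 + 0.341)^5 gives M 0.1243, M+2 0.3216, M+4 0.3328, M+6 0.1722, M+8 0.0446, M+10 0.0046; the largest is M+4.
P(M+4) = C(5,2) × 0.659^3 × 0.341^2 = 10 × 0.28619118 × 0.116281 = 0.332786 (base)
P(M+10) = C(5,5) × 0.659^0 × 0.341^5 = 1 × 1.0000 × 0.00461075 = 0.004611
Relative intensity = 0.004611 / 0.332786 × 100 = 1.4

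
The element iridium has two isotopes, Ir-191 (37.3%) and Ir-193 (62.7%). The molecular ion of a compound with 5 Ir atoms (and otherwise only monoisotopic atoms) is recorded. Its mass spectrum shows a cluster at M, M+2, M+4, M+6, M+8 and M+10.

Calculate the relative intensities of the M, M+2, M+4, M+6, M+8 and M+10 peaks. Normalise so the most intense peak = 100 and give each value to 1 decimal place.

2.1 : 17.7 : 59.5 : 100.0 : 84.0 : 28.3

Expanding (0.373 + 0.627)^5:
P(M) = 0.373^5 = 0.007220
P(M+2) = 5 × 0.373^4 × 0.627^1 = 0.060684
P(M+4) = 10 × 0.373^3 × 0.627^2 = 0.204015
P(M+6) = 10 × 0.373^2 × 0.627^3 = 0.342942
P(M+8) = 5 × 0.373^1 × 0.627^4 = 0.288237
P(M+10) = 0.627^5 = 0.096903
The M+6 peak is largest (0.342942); scaling to 100 gives 2.1 : 17.7 : 59.5 : 100.0 : 84.0 : 28.3.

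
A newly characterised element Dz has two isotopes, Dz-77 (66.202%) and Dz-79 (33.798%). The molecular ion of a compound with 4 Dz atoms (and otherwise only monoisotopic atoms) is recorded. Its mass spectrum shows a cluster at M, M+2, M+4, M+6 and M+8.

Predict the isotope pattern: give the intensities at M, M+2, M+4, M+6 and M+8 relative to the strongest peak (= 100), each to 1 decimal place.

Each Dz atom is independently Dz-77 (p = 0.66202) or Dz-79 (q = 0.33798); the cluster is the binomial expansion (p + q)^4.
P(M) = 0.66202^4 = 0.192081
P(M+2) = 4 × 0.66202^3 × 0.33798^1 = 0.392251
P(M+4) = 6 × 0.66202^2 × 0.33798^2 = 0.300383
P(M+6) = 4 × 0.66202^1 × 0.33798^3 = 0.102236
P(M+8) = 0.33798^4 = 0.013049
The M+2 peak is largest (0.392251); scaling to 100 gives 49.0 : 100.0 : 76.6 : 26.1 : 3.3.

49.0 : 100.0 : 76.6 : 26.1 : 3.3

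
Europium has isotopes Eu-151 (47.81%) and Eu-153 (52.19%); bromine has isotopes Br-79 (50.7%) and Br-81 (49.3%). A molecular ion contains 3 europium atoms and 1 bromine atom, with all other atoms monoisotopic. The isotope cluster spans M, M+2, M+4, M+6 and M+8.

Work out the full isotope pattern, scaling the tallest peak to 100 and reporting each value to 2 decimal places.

Europium pattern (n=3): 0.10928391 : 0.3578871 : 0.39067407 : 0.14215492
Bromine pattern (n=1): 0.5070 : 0.4930
Convolve the two distributions (both contribute in 2-u steps):
  M: 0.10928391×0.5070 = 0.055407
  M+2: 0.10928391×0.4930 + 0.3578871×0.5070 = 0.235326
  M+4: 0.3578871×0.4930 + 0.39067407×0.5070 = 0.374510
  M+6: 0.39067407×0.4930 + 0.14215492×0.5070 = 0.264675
  M+8: 0.14215492×0.4930 = 0.070082
Scale to base peak (0.374510) = 100: 14.79 : 62.84 : 100.00 : 70.67 : 18.71

14.79 : 62.84 : 100.00 : 70.67 : 18.71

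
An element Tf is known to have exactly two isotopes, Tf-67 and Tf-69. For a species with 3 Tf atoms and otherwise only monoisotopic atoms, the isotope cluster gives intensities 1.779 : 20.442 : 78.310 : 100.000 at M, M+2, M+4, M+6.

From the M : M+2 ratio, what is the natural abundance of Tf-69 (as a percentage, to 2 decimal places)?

79.30%

Let p = fractional abundance of Tf-67. I(M+2)/I(M) = [C(3,1)·p^2·(1−p)] / p^3 = 3·(1−p)/p = 20.442/1.779 = 11.4907
(1−p)/p = 11.4907/3 = 3.8302  ⇒  p = 1/(1 + 3.8302) = 0.2070
Tf-67: 20.70%, Tf-69: 79.30%.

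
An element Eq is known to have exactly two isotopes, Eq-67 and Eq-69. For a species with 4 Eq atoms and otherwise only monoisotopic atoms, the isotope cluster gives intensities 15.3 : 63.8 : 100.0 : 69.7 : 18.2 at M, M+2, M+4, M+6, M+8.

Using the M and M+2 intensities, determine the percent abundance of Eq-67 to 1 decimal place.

Let p = fractional abundance of Eq-67. I(M+2)/I(M) = [C(4,1)·p^3·(1−p)] / p^4 = 4·(1−p)/p = 63.8/15.3 = 4.1699
(1−p)/p = 4.1699/4 = 1.0425  ⇒  p = 1/(1 + 1.0425) = 0.4896
Eq-67: 49.0%, Eq-69: 51.0%.

49.0%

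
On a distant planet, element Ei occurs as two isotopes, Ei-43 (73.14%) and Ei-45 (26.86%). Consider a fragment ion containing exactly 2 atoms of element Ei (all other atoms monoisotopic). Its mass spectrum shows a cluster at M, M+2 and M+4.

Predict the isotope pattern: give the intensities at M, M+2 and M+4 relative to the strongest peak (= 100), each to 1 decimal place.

The 2 Ei atoms are independent, so intensities follow the terms of (0.7314 + 0.2686)^2.
P(M) = 0.7314^2 = 0.534946
P(M+2) = 2 × 0.7314^1 × 0.2686^1 = 0.392908
P(M+4) = 0.2686^2 = 0.072146
The M peak is largest (0.534946); scaling to 100 gives 100.0 : 73.4 : 13.5.

100.0 : 73.4 : 13.5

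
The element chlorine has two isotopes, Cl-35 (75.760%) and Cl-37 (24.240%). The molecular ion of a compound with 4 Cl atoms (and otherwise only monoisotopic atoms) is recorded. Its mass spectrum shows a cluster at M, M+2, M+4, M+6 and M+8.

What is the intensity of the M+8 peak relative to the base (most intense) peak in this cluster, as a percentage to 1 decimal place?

Term probabilities: M 0.3294, M+2 0.4216, M+4 0.2023, M+6 0.0432, M+8 0.0035. Base peak = M+2.
P(M+2) = C(4,1) × 0.75760^3 × 0.24240^1 = 4 × 0.4348304 × 0.2424 = 0.421612 (base)
P(M+8) = C(4,4) × 0.75760^0 × 0.24240^4 = 1 × 1.0000 × 0.00345247 = 0.003452
Relative intensity = 0.003452 / 0.421612 × 100 = 0.8

0.8%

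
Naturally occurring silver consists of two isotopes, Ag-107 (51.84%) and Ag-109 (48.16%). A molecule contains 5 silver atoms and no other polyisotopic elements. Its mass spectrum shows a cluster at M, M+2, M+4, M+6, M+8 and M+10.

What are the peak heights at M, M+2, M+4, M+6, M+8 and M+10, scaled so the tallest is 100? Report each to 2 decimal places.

11.59 : 53.82 : 100.00 : 92.90 : 43.15 : 8.02

The 5 Ag atoms are independent, so intensities follow the terms of (0.5184 + 0.4816)^5.
P(M) = 0.5184^5 = 0.037439
P(M+2) = 5 × 0.5184^4 × 0.4816^1 = 0.173907
P(M+4) = 10 × 0.5184^3 × 0.4816^2 = 0.323123
P(M+6) = 10 × 0.5184^2 × 0.4816^3 = 0.300185
P(M+8) = 5 × 0.5184^1 × 0.4816^4 = 0.139438
P(M+10) = 0.4816^5 = 0.025908
The M+4 peak is largest (0.323123); scaling to 100 gives 11.59 : 53.82 : 100.00 : 92.90 : 43.15 : 8.02.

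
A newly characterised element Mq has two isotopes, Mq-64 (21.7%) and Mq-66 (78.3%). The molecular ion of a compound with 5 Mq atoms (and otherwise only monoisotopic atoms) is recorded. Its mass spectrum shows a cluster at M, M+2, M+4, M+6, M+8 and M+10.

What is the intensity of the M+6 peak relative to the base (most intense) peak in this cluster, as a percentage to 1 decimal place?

55.4%

Term probabilities: M 0.0005, M+2 0.0087, M+4 0.0626, M+6 0.2261, M+8 0.4078, M+10 0.2943. Base peak = M+8.
P(M+8) = C(5,4) × 0.217^1 × 0.783^4 = 5 × 0.2170 × 0.37587812 = 0.407828 (base)
P(M+6) = C(5,3) × 0.217^2 × 0.783^3 = 10 × 0.047089 × 0.48004869 = 0.226050
Relative intensity = 0.226050 / 0.407828 × 100 = 55.4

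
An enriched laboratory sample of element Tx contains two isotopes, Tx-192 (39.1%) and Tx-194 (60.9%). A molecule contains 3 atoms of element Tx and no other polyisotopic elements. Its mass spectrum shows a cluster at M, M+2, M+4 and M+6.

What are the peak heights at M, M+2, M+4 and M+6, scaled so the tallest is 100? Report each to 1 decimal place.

13.7 : 64.2 : 100.0 : 51.9

Each Tx atom is independently Tx-192 (p = 0.391) or Tx-194 (q = 0.609); the cluster is the binomial expansion (p + q)^3.
P(M) = 0.391^3 = 0.059776
P(M+2) = 3 × 0.391^2 × 0.609^1 = 0.279314
P(M+4) = 3 × 0.391^1 × 0.609^2 = 0.435043
P(M+6) = 0.609^3 = 0.225867
The M+4 peak is largest (0.435043); scaling to 100 gives 13.7 : 64.2 : 100.0 : 51.9.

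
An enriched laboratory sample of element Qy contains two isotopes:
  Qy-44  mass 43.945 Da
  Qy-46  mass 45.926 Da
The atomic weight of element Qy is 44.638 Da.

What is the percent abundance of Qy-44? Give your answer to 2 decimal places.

With x = fraction of Qy-44 (so Qy-46 is 1 − x):
43.945·x + 45.926·(1 − x) = 44.638
(43.945 − 45.926)·x = 44.638 − 45.926
x = -1.288 / -1.981 = 0.65018 → 65.02% Qy-44, 34.98% Qy-46.

65.02%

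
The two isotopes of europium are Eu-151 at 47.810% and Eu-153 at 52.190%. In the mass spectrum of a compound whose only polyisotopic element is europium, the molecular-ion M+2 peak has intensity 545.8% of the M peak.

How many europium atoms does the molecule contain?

5

With n Eu atoms, P(M+2)/P(M) = C(n,1)·p^(n−1)q / p^n = n·q/p = n · 0.52190/0.47810.
n = 5.458 × 0.47810/0.52190 = 5.00 ≈ 5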